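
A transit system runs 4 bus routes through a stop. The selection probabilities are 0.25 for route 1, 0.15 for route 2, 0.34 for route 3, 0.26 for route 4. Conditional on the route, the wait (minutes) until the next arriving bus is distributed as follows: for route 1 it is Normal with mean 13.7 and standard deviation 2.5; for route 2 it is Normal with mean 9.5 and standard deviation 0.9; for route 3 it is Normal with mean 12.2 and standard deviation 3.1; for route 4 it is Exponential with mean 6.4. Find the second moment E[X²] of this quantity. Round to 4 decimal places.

For each component E[X²] = Var + (mean)², giving 1: 193.94; 2: 91.06; 3: 158.45; 4: 81.92.
Overall E[X²] = 0.25·193.94 + 0.15·91.06 + 0.34·158.45 + 0.26·81.92 = 137.316.

137.3162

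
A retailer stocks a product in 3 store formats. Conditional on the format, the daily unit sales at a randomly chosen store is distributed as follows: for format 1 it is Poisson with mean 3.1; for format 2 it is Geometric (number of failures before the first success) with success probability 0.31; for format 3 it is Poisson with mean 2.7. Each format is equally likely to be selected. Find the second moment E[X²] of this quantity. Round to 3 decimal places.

For each component E[X²] = Var + (mean)², giving 1: 12.71; 2: 12.1342; 3: 9.99.
Overall E[X²] = 0.333333·12.71 + 0.333333·12.1342 + 0.333333·9.99 = 11.6114.

11.611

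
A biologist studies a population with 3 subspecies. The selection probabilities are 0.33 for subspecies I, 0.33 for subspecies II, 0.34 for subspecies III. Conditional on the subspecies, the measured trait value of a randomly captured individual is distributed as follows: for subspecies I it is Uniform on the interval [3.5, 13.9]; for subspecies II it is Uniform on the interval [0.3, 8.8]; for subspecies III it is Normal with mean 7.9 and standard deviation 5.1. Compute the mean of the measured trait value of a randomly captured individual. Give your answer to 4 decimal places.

7.0585

Component means — I: 8.7; II: 4.55; III: 7.9.
E[X] = 0.33·8.7 + 0.33·4.55 + 0.34·7.9 = 7.0585.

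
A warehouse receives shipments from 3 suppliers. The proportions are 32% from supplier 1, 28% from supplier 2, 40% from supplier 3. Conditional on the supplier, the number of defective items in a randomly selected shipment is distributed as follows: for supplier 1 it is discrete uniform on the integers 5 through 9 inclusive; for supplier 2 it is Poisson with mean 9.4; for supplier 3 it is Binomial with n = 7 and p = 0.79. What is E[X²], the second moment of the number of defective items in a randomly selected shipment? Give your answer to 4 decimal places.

For each component E[X²] = Var + (mean)², giving 1: 51; 2: 97.76; 3: 31.7422.
Overall E[X²] = 0.32·51 + 0.28·97.76 + 0.4·31.7422 = 56.3897.

56.3897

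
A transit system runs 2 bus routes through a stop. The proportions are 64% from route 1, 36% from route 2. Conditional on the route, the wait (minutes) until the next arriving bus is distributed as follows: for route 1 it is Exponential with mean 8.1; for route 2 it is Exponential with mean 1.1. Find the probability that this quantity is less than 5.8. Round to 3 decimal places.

0.685

Conditional on each route, P(X < 5.8): 1: 0.511321; 2: 0.99487.
By total probability, P(X < 5.8) = 0.64·0.511321 + 0.36·0.99487 = 0.685399.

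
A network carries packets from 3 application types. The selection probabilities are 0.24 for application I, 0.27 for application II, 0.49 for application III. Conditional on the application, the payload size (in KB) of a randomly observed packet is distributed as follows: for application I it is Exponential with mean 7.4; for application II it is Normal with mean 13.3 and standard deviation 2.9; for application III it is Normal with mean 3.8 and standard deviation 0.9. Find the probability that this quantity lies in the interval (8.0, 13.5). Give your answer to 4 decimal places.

Conditional on each application, P(8.0 < X < 13.5): I: 0.177902; II: 0.493686; III: 1.53063e-06.
By total probability, P(8.0 < X < 13.5) = 0.24·0.177902 + 0.27·0.493686 + 0.49·1.53063e-06 = 0.175992.

0.1760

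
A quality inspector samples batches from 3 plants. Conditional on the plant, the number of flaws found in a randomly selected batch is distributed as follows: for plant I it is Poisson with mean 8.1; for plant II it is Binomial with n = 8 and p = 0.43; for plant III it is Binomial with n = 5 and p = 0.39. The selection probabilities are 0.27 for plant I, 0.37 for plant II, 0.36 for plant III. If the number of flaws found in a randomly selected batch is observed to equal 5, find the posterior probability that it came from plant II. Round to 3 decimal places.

Likelihoods P(X=5 | ·): I: 0.088198; II: 0.15246; III: 0.00902242.
Posterior ∝ prior × likelihood. Numerator for II: 0.37·0.15246 = 0.0564101.
Normalizing constant: 0.27·0.088198 + 0.37·0.15246 + 0.36·0.00902242 = 0.0834716.
P(II | observation) = 0.0564101 / 0.0834716 = 0.6758.

0.676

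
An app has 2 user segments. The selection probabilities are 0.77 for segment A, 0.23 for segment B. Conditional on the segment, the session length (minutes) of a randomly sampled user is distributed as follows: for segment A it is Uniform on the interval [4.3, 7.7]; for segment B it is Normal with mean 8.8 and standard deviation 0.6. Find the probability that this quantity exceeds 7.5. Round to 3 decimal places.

0.272

Conditional on each segment, P(X > 7.5): A: 0.0588235; B: 0.98487.
By total probability, P(X > 7.5) = 0.77·0.0588235 + 0.23·0.98487 = 0.271814.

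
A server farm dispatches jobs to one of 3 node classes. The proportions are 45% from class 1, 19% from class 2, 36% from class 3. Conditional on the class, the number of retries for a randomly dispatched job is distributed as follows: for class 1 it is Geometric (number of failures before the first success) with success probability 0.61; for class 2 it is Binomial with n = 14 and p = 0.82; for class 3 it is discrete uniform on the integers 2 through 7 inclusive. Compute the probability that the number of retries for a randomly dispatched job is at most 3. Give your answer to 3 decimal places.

Conditional on each class, P(X ≤ 3): 1: 0.976866; 2: 1.36307e-06; 3: 0.333333.
By total probability, P(X ≤ 3) = 0.45·0.976866 + 0.19·1.36307e-06 + 0.36·0.333333 = 0.55959.

0.560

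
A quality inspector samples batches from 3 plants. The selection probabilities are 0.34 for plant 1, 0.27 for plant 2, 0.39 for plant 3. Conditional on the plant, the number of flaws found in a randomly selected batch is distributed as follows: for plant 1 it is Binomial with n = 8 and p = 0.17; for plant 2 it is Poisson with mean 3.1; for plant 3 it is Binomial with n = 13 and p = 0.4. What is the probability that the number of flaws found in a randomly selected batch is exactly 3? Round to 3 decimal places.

0.140

Conditional on each plant, P(X = 3): 1: 0.108374; 2: 0.223677; 3: 0.110677.
By total probability, P(X = 3) = 0.34·0.108374 + 0.27·0.223677 + 0.39·0.110677 = 0.140404.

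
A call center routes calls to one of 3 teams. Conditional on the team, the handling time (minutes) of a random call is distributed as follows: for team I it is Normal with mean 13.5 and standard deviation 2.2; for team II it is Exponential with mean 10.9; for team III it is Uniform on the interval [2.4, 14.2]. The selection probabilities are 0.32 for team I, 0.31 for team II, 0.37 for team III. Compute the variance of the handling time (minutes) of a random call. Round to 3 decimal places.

Per component, I: μ=13.5, E[X²]=187.09; II: μ=10.9, E[X²]=237.62; III: μ=8.3, E[X²]=80.4933.
E[X] = 0.32·13.5 + 0.31·10.9 + 0.37·8.3 = 10.77.
E[X²] = 0.32·187.09 + 0.31·237.62 + 0.37·80.4933 = 163.314.
Var(X) = E[X²] − (E[X])² = 163.314 − 115.993 = 47.3206.

47.321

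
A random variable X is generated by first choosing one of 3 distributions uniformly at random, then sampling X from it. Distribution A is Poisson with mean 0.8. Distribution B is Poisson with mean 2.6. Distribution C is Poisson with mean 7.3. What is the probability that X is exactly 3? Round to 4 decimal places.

0.0999

Conditional on each component, P(X = 3): A: 0.0383427; B: 0.217572; C: 0.0437993.
By total probability, P(X = 3) = 0.333333·0.0383427 + 0.333333·0.217572 + 0.333333·0.0437993 = 0.0999047.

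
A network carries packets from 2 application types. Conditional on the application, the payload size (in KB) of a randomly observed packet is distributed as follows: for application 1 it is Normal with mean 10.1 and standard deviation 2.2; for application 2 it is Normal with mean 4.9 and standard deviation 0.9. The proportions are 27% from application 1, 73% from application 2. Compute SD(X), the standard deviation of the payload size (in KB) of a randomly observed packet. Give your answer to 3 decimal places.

Per component, 1: μ=10.1, E[X²]=106.85; 2: μ=4.9, E[X²]=24.82.
E[X] = 0.27·10.1 + 0.73·4.9 = 6.304.
E[X²] = 0.27·106.85 + 0.73·24.82 = 46.9681.
Var(X) = E[X²] − (E[X])² = 46.9681 − 39.7404 = 7.22768.
SD(X) = √7.22768 = 2.68844.

2.688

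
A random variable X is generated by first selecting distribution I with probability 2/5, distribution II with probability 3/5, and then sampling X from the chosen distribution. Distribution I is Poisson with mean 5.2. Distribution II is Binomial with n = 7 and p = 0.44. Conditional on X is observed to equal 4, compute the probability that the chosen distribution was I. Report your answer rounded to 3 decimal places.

Likelihoods P(X=4 | ·): I: 0.168063; II: 0.230379.
Posterior ∝ prior × likelihood. Numerator for I: 0.4·0.168063 = 0.067225.
Normalizing constant: 0.4·0.168063 + 0.6·0.230379 = 0.205452.
P(I | observation) = 0.067225 / 0.205452 = 0.327205.

0.327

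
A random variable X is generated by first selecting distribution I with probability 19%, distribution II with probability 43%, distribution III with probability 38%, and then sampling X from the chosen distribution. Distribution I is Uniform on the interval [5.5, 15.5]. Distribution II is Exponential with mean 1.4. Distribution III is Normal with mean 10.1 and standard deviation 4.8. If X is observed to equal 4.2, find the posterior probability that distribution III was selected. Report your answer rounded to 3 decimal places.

Likelihoods f(4.2 | ·): I: 0; II: 0.0355622; III: 0.0390474.
Posterior ∝ prior × likelihood. Numerator for III: 0.38·0.0390474 = 0.014838.
Normalizing constant: 0.19·0 + 0.43·0.0355622 + 0.38·0.0390474 = 0.0301297.
P(III | observation) = 0.014838 / 0.0301297 = 0.49247.

0.492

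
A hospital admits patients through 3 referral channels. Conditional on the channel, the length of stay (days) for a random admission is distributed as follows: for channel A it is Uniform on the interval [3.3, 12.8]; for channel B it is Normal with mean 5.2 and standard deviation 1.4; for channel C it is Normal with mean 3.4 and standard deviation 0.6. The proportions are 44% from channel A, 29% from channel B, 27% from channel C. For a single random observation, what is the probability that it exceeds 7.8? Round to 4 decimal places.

Conditional on each channel, P(X > 7.8): A: 0.526316; B: 0.0316454; C: 1.12244e-13.
By total probability, P(X > 7.8) = 0.44·0.526316 + 0.29·0.0316454 + 0.27·1.12244e-13 = 0.240756.

0.2408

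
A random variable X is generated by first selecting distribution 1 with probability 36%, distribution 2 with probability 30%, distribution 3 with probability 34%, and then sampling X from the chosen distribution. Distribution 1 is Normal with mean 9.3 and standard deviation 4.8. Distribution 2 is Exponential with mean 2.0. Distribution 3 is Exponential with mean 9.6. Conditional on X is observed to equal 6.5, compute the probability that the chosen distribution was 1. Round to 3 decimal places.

0.515

Likelihoods f(6.5 | ·): 1: 0.0701098; 2: 0.0193871; 3: 0.0529267.
Posterior ∝ prior × likelihood. Numerator for 1: 0.36·0.0701098 = 0.0252395.
Normalizing constant: 0.36·0.0701098 + 0.3·0.0193871 + 0.34·0.0529267 = 0.0490507.
P(1 | observation) = 0.0252395 / 0.0490507 = 0.514559.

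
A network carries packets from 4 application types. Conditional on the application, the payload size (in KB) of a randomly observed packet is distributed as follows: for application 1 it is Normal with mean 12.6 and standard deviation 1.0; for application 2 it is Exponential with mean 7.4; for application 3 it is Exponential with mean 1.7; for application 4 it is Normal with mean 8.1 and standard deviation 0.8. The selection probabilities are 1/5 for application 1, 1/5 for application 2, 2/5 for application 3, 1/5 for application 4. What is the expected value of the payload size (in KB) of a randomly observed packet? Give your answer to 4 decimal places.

6.3000

Component means — 1: 12.6; 2: 7.4; 3: 1.7; 4: 8.1.
E[X] = 0.2·12.6 + 0.2·7.4 + 0.4·1.7 + 0.2·8.1 = 6.3.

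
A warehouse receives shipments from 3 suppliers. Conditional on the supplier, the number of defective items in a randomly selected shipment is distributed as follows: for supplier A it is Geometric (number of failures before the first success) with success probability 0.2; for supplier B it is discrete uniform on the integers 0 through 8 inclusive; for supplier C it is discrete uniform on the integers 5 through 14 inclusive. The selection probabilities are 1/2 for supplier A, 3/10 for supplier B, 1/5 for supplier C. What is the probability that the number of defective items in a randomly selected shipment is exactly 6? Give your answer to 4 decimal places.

0.0795

Conditional on each supplier, P(X = 6): A: 0.0524288; B: 0.111111; C: 0.1.
By total probability, P(X = 6) = 0.5·0.0524288 + 0.3·0.111111 + 0.2·0.1 = 0.0795477.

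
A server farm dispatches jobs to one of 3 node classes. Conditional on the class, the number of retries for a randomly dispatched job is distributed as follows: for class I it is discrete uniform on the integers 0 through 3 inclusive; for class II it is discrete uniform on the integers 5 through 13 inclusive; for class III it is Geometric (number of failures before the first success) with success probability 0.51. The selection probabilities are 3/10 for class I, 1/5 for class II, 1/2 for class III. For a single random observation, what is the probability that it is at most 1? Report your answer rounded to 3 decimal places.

Conditional on each class, P(X ≤ 1): I: 0.5; II: 0; III: 0.7599.
By total probability, P(X ≤ 1) = 0.3·0.5 + 0.2·0 + 0.5·0.7599 = 0.52995.

0.530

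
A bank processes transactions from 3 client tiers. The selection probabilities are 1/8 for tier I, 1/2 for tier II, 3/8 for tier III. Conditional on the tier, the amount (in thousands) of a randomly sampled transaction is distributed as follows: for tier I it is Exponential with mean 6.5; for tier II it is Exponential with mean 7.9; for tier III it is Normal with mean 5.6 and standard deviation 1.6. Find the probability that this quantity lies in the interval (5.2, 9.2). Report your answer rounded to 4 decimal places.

Conditional on each tier, P(5.2 < X < 9.2): I: 0.206497; II: 0.205707; III: 0.586482.
By total probability, P(5.2 < X < 9.2) = 0.125·0.206497 + 0.5·0.205707 + 0.375·0.586482 = 0.348596.

0.3486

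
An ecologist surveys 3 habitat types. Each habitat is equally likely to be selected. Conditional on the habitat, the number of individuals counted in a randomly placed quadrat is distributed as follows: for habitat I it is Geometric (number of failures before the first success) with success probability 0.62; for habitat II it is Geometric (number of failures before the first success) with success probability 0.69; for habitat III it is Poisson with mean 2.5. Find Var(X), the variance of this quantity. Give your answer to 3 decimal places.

Per component, I: μ=0.612903, E[X²]=1.3642; II: μ=0.449275, E[X²]=0.852972; III: μ=2.5, E[X²]=8.75.
E[X] = 0.333333·0.612903 + 0.333333·0.449275 + 0.333333·2.5 = 1.18739.
E[X²] = 0.333333·1.3642 + 0.333333·0.852972 + 0.333333·8.75 = 3.65573.
Var(X) = E[X²] − (E[X])² = 3.65573 − 1.4099 = 2.24582.

2.246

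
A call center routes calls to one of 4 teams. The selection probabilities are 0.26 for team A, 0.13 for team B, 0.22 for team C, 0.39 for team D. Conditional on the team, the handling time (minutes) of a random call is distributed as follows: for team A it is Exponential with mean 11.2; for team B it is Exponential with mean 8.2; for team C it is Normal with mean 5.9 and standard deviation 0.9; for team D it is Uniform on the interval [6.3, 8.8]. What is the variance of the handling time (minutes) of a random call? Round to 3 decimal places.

45.405

Per component, A: μ=11.2, E[X²]=250.88; B: μ=8.2, E[X²]=134.48; C: μ=5.9, E[X²]=35.62; D: μ=7.55, E[X²]=57.5233.
E[X] = 0.26·11.2 + 0.13·8.2 + 0.22·5.9 + 0.39·7.55 = 8.2205.
E[X²] = 0.26·250.88 + 0.13·134.48 + 0.22·35.62 + 0.39·57.5233 = 112.982.
Var(X) = E[X²] − (E[X])² = 112.982 − 67.5766 = 45.4051.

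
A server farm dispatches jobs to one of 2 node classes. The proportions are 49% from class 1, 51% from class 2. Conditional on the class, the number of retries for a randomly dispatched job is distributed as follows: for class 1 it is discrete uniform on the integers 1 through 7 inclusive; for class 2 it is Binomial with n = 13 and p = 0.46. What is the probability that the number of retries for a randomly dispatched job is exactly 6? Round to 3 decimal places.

0.181

Conditional on each class, P(X = 6): 1: 0.142857; 2: 0.217681.
By total probability, P(X = 6) = 0.49·0.142857 + 0.51·0.217681 = 0.181017.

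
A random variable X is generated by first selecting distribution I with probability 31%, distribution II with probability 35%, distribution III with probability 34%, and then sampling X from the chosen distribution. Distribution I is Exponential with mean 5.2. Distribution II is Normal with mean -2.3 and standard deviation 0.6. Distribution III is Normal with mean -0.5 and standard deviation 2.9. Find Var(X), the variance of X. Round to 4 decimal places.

Per component, I: μ=5.2, E[X²]=54.08; II: μ=-2.3, E[X²]=5.65; III: μ=-0.5, E[X²]=8.66.
E[X] = 0.31·5.2 + 0.35·-2.3 + 0.34·-0.5 = 0.637.
E[X²] = 0.31·54.08 + 0.35·5.65 + 0.34·8.66 = 21.6867.
Var(X) = E[X²] − (E[X])² = 21.6867 − 0.405769 = 21.2809.

21.2809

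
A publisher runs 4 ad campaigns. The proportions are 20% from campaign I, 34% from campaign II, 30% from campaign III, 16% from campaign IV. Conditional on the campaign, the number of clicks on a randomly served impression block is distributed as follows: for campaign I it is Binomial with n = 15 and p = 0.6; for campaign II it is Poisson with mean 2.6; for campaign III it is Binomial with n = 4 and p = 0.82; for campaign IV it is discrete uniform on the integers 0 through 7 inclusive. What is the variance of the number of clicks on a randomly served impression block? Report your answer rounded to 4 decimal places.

Per component, I: μ=9, E[X²]=84.6; II: μ=2.6, E[X²]=9.36; III: μ=3.28, E[X²]=11.3488; IV: μ=3.5, E[X²]=17.5.
E[X] = 0.2·9 + 0.34·2.6 + 0.3·3.28 + 0.16·3.5 = 4.228.
E[X²] = 0.2·84.6 + 0.34·9.36 + 0.3·11.3488 + 0.16·17.5 = 26.307.
Var(X) = E[X²] − (E[X])² = 26.307 − 17.876 = 8.43106.

8.4311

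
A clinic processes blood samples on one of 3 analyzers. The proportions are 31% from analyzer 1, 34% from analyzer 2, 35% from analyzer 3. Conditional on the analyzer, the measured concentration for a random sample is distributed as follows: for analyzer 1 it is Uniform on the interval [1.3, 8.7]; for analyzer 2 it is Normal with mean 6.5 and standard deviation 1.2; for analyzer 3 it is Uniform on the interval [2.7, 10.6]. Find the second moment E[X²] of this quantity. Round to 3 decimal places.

For each component E[X²] = Var + (mean)², giving 1: 29.5633; 2: 43.69; 3: 49.4233.
Overall E[X²] = 0.31·29.5633 + 0.34·43.69 + 0.35·49.4233 = 41.3174.

41.317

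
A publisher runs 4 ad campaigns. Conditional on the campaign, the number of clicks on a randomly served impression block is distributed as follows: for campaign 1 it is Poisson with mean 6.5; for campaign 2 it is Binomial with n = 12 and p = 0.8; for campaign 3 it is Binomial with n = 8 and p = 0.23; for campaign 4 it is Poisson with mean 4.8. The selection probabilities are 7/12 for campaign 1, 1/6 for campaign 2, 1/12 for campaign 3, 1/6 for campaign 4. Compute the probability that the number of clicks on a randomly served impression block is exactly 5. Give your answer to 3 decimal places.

Conditional on each campaign, P(X = 5): 1: 0.145369; 2: 0.00332189; 3: 0.0164551; 4: 0.174748.
By total probability, P(X = 5) = 0.583333·0.145369 + 0.166667·0.00332189 + 0.0833333·0.0164551 + 0.166667·0.174748 = 0.115848.

0.116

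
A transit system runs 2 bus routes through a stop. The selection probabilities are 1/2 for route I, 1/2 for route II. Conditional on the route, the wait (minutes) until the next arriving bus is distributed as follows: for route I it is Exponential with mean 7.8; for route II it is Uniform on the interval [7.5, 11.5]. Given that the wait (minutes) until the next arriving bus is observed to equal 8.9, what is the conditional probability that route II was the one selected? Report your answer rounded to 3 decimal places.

Likelihoods f(8.9 | ·): I: 0.0409604; II: 0.25.
Posterior ∝ prior × likelihood. Numerator for II: 0.5·0.25 = 0.125.
Normalizing constant: 0.5·0.0409604 + 0.5·0.25 = 0.14548.
P(II | observation) = 0.125 / 0.14548 = 0.859223.

0.859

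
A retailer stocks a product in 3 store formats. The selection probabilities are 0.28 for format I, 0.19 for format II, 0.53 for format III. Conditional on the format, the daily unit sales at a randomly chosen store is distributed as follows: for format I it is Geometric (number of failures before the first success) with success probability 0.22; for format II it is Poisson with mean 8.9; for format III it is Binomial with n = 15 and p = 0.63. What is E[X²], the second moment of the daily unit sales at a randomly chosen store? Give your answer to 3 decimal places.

73.956

For each component E[X²] = Var + (mean)², giving I: 28.686; II: 88.11; III: 92.799.
Overall E[X²] = 0.28·28.686 + 0.19·88.11 + 0.53·92.799 = 73.9564.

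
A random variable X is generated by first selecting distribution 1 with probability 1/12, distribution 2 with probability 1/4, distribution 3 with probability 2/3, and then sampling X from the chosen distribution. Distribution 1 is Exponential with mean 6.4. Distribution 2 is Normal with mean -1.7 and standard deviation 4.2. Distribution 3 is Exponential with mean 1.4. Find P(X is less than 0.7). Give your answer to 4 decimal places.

Conditional on each component, P(X < 0.7): 1: 0.103606; 2: 0.716145; 3: 0.393469.
By total probability, P(X < 0.7) = 0.0833333·0.103606 + 0.25·0.716145 + 0.666667·0.393469 = 0.449983.

0.4500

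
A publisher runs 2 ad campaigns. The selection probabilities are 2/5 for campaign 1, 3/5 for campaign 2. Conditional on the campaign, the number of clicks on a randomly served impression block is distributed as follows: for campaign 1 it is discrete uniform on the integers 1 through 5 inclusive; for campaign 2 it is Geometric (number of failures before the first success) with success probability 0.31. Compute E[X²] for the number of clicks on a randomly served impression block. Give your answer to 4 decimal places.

For each component E[X²] = Var + (mean)², giving 1: 11; 2: 12.1342.
Overall E[X²] = 0.4·11 + 0.6·12.1342 = 11.6805.

11.6805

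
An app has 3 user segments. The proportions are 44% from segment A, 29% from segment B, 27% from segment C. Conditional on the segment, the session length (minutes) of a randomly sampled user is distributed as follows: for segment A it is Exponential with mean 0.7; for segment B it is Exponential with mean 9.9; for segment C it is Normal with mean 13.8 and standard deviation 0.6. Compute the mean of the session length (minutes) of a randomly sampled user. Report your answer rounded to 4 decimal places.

6.9050

Component means — A: 0.7; B: 9.9; C: 13.8.
E[X] = 0.44·0.7 + 0.29·9.9 + 0.27·13.8 = 6.905.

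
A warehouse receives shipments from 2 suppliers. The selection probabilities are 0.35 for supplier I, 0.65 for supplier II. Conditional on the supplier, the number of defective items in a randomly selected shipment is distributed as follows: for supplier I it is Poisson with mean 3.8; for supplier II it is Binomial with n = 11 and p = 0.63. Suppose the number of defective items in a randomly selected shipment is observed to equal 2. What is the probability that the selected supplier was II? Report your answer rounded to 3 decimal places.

Likelihoods P(X=2 | ·): I: 0.161517; II: 0.002837.
Posterior ∝ prior × likelihood. Numerator for II: 0.65·0.002837 = 0.00184405.
Normalizing constant: 0.35·0.161517 + 0.65·0.002837 = 0.058375.
P(II | observation) = 0.00184405 / 0.058375 = 0.0315897.

0.032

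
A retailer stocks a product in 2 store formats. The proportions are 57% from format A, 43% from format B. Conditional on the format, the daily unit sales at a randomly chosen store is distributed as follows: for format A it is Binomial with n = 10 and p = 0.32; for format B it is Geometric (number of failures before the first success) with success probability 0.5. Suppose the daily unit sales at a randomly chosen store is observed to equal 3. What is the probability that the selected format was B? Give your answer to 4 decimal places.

0.1514

Likelihoods P(X=3 | ·): A: 0.264359; B: 0.0625.
Posterior ∝ prior × likelihood. Numerator for B: 0.43·0.0625 = 0.026875.
Normalizing constant: 0.57·0.264359 + 0.43·0.0625 = 0.177559.
P(B | observation) = 0.026875 / 0.177559 = 0.151358.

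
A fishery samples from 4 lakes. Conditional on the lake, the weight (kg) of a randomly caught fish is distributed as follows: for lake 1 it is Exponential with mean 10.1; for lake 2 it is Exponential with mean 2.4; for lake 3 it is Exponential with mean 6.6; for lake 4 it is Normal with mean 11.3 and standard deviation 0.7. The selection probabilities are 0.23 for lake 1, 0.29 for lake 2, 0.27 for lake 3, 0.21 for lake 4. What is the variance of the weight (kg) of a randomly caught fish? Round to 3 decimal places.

49.239

Per component, 1: μ=10.1, E[X²]=204.02; 2: μ=2.4, E[X²]=11.52; 3: μ=6.6, E[X²]=87.12; 4: μ=11.3, E[X²]=128.18.
E[X] = 0.23·10.1 + 0.29·2.4 + 0.27·6.6 + 0.21·11.3 = 7.174.
E[X²] = 0.23·204.02 + 0.29·11.52 + 0.27·87.12 + 0.21·128.18 = 100.706.
Var(X) = E[X²] − (E[X])² = 100.706 − 51.4663 = 49.2393.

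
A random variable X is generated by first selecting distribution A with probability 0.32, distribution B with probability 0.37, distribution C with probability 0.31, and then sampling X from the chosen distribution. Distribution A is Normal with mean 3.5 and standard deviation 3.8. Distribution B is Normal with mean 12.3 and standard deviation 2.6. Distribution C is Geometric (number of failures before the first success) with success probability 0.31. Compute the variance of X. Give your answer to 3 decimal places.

30.319

Per component, A: μ=3.5, E[X²]=26.69; B: μ=12.3, E[X²]=158.05; C: μ=2.22581, E[X²]=12.1342.
E[X] = 0.32·3.5 + 0.37·12.3 + 0.31·2.22581 = 6.361.
E[X²] = 0.32·26.69 + 0.37·158.05 + 0.31·12.1342 = 70.7809.
Var(X) = E[X²] − (E[X])² = 70.7809 − 40.4623 = 30.3186.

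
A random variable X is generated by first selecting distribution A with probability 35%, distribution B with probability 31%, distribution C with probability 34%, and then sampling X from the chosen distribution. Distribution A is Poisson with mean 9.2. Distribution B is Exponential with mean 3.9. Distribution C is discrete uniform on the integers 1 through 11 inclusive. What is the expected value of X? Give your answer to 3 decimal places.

Component means — A: 9.2; B: 3.9; C: 6.
E[X] = 0.35·9.2 + 0.31·3.9 + 0.34·6 = 6.469.

6.469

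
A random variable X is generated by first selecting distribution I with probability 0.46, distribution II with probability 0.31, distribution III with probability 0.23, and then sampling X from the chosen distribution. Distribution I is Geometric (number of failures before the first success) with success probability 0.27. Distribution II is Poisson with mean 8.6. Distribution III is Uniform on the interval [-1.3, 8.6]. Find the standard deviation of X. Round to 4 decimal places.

3.9938

Per component, I: μ=2.7037, E[X²]=17.3237; II: μ=8.6, E[X²]=82.56; III: μ=3.65, E[X²]=21.49.
E[X] = 0.46·2.7037 + 0.31·8.6 + 0.23·3.65 = 4.7492.
E[X²] = 0.46·17.3237 + 0.31·82.56 + 0.23·21.49 = 38.5052.
Var(X) = E[X²] − (E[X])² = 38.5052 − 22.5549 = 15.9503.
SD(X) = √15.9503 = 3.99378.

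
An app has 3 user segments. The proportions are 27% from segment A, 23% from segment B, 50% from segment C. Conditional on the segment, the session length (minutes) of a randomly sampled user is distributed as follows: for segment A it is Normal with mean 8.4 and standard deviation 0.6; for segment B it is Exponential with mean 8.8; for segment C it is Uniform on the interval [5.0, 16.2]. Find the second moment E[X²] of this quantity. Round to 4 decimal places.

For each component E[X²] = Var + (mean)², giving A: 70.92; B: 154.88; C: 122.813.
Overall E[X²] = 0.27·70.92 + 0.23·154.88 + 0.5·122.813 = 116.177.

116.1775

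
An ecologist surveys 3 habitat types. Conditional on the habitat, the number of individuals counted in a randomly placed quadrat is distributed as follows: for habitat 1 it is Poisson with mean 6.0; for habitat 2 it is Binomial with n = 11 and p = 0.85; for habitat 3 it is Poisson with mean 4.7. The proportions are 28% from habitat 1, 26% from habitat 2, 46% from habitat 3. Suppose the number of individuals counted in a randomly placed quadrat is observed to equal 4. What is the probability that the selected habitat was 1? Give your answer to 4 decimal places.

Likelihoods P(X=4 | ·): 1: 0.133853; 2: 0.000294326; 3: 0.184925.
Posterior ∝ prior × likelihood. Numerator for 1: 0.28·0.133853 = 0.0374787.
Normalizing constant: 0.28·0.133853 + 0.26·0.000294326 + 0.46·0.184925 = 0.122621.
P(1 | observation) = 0.0374787 / 0.122621 = 0.305647.

0.3056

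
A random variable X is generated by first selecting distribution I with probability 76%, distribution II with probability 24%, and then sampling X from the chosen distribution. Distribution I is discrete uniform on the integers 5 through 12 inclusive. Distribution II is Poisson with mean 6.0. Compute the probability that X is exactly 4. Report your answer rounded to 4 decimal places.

Conditional on each component, P(X = 4): I: 0; II: 0.133853.
By total probability, P(X = 4) = 0.76·0 + 0.24·0.133853 = 0.0321246.

0.0321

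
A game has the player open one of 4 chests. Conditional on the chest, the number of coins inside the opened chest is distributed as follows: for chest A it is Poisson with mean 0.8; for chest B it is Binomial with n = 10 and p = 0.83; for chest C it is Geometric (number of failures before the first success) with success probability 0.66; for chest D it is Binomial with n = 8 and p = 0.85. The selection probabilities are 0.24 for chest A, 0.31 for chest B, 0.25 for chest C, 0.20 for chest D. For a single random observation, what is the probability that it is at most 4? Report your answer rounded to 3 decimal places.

Conditional on each chest, P(X ≤ 4): A: 0.998589; B: 0.00270979; C: 0.995456; D: 0.0213525.
By total probability, P(X ≤ 4) = 0.24·0.998589 + 0.31·0.00270979 + 0.25·0.995456 + 0.2·0.0213525 = 0.493636.

0.494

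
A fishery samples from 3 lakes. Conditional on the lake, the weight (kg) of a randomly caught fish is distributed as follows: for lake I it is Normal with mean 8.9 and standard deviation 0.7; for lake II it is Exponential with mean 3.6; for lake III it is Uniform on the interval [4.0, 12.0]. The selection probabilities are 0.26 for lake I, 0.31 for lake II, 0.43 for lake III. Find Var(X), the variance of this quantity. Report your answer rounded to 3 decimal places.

11.374

Per component, I: μ=8.9, E[X²]=79.7; II: μ=3.6, E[X²]=25.92; III: μ=8, E[X²]=69.3333.
E[X] = 0.26·8.9 + 0.31·3.6 + 0.43·8 = 6.87.
E[X²] = 0.26·79.7 + 0.31·25.92 + 0.43·69.3333 = 58.5705.
Var(X) = E[X²] − (E[X])² = 58.5705 − 47.1969 = 11.3736.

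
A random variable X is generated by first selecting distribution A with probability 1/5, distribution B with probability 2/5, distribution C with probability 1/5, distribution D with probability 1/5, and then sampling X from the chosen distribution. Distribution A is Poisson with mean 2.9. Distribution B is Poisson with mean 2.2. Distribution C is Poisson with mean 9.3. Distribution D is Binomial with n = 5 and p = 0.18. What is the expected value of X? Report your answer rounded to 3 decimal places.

Component means — A: 2.9; B: 2.2; C: 9.3; D: 0.9.
E[X] = 0.2·2.9 + 0.4·2.2 + 0.2·9.3 + 0.2·0.9 = 3.5.

3.500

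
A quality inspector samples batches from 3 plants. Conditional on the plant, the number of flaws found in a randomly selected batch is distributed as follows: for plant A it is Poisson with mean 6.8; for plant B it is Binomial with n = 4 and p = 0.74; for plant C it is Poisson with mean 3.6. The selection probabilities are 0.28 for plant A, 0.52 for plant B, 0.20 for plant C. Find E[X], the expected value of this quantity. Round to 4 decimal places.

4.1632

Component means — A: 6.8; B: 2.96; C: 3.6.
E[X] = 0.28·6.8 + 0.52·2.96 + 0.2·3.6 = 4.1632.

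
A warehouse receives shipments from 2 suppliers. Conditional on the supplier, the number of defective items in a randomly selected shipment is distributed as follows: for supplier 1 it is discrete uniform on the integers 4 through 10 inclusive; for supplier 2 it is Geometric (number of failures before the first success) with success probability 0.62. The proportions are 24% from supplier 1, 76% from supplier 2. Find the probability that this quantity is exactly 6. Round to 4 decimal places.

0.0357

Conditional on each supplier, P(X = 6): 1: 0.142857; 2: 0.00186678.
By total probability, P(X = 6) = 0.24·0.142857 + 0.76·0.00186678 = 0.0357045.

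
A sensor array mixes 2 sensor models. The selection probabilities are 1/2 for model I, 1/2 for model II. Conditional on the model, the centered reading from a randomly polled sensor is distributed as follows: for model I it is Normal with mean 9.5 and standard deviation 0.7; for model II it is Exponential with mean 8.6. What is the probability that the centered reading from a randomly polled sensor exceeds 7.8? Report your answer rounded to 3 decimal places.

Conditional on each model, P(X > 7.8): I: 0.992421; II: 0.403743.
By total probability, P(X > 7.8) = 0.5·0.992421 + 0.5·0.403743 = 0.698082.

0.698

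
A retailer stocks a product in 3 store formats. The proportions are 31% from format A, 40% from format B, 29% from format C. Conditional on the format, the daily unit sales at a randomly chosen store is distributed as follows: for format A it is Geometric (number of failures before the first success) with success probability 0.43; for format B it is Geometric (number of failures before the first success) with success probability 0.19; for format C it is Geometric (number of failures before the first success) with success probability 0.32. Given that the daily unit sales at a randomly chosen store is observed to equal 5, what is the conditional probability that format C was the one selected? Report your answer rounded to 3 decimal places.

Likelihoods P(X=5 | ·): A: 0.0258728; B: 0.0662489; C: 0.0465259.
Posterior ∝ prior × likelihood. Numerator for C: 0.29·0.0465259 = 0.0134925.
Normalizing constant: 0.31·0.0258728 + 0.4·0.0662489 + 0.29·0.0465259 = 0.0480126.
P(C | observation) = 0.0134925 / 0.0480126 = 0.28102.

0.281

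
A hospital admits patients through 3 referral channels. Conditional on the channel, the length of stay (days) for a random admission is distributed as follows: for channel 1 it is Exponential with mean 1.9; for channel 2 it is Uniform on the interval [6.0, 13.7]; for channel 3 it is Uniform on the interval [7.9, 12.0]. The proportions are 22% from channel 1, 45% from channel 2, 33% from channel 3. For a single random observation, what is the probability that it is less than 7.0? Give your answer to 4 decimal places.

0.2729

Conditional on each channel, P(X < 7.0): 1: 0.974883; 2: 0.12987; 3: 0.
By total probability, P(X < 7.0) = 0.22·0.974883 + 0.45·0.12987 + 0.33·0 = 0.272916.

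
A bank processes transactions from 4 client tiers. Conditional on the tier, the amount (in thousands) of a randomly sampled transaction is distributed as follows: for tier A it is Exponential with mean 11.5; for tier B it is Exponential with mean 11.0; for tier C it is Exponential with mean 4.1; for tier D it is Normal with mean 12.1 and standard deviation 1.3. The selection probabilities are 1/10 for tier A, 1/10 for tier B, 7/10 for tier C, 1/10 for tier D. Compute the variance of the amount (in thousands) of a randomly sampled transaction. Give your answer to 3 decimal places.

Per component, A: μ=11.5, E[X²]=264.5; B: μ=11, E[X²]=242; C: μ=4.1, E[X²]=33.62; D: μ=12.1, E[X²]=148.1.
E[X] = 0.1·11.5 + 0.1·11 + 0.7·4.1 + 0.1·12.1 = 6.33.
E[X²] = 0.1·264.5 + 0.1·242 + 0.7·33.62 + 0.1·148.1 = 88.994.
Var(X) = E[X²] − (E[X])² = 88.994 − 40.0689 = 48.9251.

48.925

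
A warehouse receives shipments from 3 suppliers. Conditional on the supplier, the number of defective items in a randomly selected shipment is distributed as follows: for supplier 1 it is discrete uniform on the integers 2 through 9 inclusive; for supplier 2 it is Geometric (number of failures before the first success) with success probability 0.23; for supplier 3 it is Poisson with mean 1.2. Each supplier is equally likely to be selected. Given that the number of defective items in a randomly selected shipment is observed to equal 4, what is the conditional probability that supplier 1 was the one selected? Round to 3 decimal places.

Likelihoods P(X=4 | ·): 1: 0.125; 2: 0.080852; 3: 0.0260232.
Posterior ∝ prior × likelihood. Numerator for 1: 0.333333·0.125 = 0.0416667.
Normalizing constant: 0.333333·0.125 + 0.333333·0.080852 + 0.333333·0.0260232 = 0.0772917.
P(1 | observation) = 0.0416667 / 0.0772917 = 0.539083.

0.539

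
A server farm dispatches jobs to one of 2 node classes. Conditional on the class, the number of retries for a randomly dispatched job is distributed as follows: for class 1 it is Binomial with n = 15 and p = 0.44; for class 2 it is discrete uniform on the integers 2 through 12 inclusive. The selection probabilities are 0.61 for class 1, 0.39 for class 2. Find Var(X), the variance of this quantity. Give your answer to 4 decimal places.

6.1926

Per component, 1: μ=6.6, E[X²]=47.256; 2: μ=7, E[X²]=59.
E[X] = 0.61·6.6 + 0.39·7 = 6.756.
E[X²] = 0.61·47.256 + 0.39·59 = 51.8362.
Var(X) = E[X²] − (E[X])² = 51.8362 − 45.6435 = 6.19262.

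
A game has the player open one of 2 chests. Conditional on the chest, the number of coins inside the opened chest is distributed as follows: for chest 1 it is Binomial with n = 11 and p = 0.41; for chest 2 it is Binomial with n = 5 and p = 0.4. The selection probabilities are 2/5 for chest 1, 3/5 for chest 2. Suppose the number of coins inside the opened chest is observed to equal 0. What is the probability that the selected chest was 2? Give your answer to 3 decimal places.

0.975

Likelihoods P(X=0 | ·): 1: 0.00301559; 2: 0.07776.
Posterior ∝ prior × likelihood. Numerator for 2: 0.6·0.07776 = 0.046656.
Normalizing constant: 0.4·0.00301559 + 0.6·0.07776 = 0.0478622.
P(2 | observation) = 0.046656 / 0.0478622 = 0.974798.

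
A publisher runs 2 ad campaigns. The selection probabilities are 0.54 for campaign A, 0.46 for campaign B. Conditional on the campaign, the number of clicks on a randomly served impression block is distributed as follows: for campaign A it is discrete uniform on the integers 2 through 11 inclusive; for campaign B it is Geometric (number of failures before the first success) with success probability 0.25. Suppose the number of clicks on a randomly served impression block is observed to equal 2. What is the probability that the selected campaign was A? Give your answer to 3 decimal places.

Likelihoods P(X=2 | ·): A: 0.1; B: 0.140625.
Posterior ∝ prior × likelihood. Numerator for A: 0.54·0.1 = 0.054.
Normalizing constant: 0.54·0.1 + 0.46·0.140625 = 0.118688.
P(A | observation) = 0.054 / 0.118688 = 0.454976.

0.455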